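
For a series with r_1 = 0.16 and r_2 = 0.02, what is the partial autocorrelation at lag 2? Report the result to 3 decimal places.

-0.006

φ_{22} = (r_2 − r_1²) / (1 − r_1²)
r_1² = (0.16)² = 0.0256
Numerator = 0.02 − 0.0256 = -0.0056; denominator = 1 − 0.0256 = 0.9744
φ_{22} = -0.0056 / 0.9744 = -0.006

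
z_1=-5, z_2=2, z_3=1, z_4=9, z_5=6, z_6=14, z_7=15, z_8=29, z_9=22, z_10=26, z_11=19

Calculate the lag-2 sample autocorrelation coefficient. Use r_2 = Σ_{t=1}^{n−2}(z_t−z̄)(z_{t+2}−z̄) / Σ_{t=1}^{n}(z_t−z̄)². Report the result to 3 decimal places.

Mean z̄ = (-5 + 2 + 1 + 9 + 6 + 14 + 15 + 29 + 22 + 26 + 19)/11 = 12.5455
Numerator Σ_{t=1}^{9}(z_t−z̄)(z_{t+2}−z̄) = 623.8595
Denominator Σ(z_t−z̄)² = 1198.7273
r_2 = 623.8595 / 1198.7273 = 0.520

0.520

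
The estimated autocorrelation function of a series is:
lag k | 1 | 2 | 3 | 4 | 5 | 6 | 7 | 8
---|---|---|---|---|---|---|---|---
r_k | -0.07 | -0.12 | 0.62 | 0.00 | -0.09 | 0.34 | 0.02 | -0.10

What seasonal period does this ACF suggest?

3

The largest autocorrelation is r_3 = 0.62, with a weaker echo at lag 6 (0.34); the remaining lags stay at or below 0.02.
The dominant spike at lag 3 indicates a seasonal period of 3.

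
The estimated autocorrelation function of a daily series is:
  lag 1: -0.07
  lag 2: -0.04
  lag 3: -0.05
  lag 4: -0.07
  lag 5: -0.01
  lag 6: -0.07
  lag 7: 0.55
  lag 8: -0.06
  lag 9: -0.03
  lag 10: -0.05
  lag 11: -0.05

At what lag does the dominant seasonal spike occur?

7

The largest autocorrelation is r_7 = 0.55; the remaining lags stay at or below -0.01.
The dominant spike at lag 7 indicates a seasonal period of 7.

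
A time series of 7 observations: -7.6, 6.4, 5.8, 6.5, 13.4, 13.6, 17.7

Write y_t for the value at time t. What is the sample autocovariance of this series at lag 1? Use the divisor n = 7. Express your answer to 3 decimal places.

15.486

Mean ȳ = (-7.6 + 6.4 + 5.8 + 6.5 + 13.4 + 13.6 + 17.7)/7 = 7.9714
Deviations: -15.5714, -1.5714, -2.1714, -1.4714, 5.4286, 5.6286, 9.7286
Σ_{t=1}^{6}(y_t−ȳ)(y_{t+1}−ȳ) = 108.4020
γ_1 = 108.4020 / 7 = 15.486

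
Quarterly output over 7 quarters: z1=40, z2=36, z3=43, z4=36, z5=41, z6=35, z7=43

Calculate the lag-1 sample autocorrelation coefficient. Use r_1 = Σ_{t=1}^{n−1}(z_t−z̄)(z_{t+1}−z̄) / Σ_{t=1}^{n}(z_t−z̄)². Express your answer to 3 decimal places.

-0.797

Mean z̄ = (40 + 36 + 43 + 36 + 41 + 35 + 43)/7 = 39.1429
Σ(z_t−z̄)(z_{t+1}−z̄) = (-2.6939) + (-12.1224) + (-12.1224) + (-5.8367) + (-7.6939) + (-15.9796) = -56.4490
Denominator Σ(z_t−z̄)² = 70.8571
r_1 = -56.4490 / 70.8571 = -0.797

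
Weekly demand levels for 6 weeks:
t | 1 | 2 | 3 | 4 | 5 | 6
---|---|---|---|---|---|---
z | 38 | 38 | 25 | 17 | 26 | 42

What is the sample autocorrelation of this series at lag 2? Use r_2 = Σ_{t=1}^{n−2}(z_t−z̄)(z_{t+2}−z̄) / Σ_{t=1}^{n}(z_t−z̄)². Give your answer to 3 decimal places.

Mean z̄ = (38 + 38 + 25 + 17 + 26 + 42)/6 = 31.0000
Deviations from mean: 7.0000, 7.0000, -6.0000, -14.0000, -5.0000, 11.0000
Σ(z_t−z̄)(z_{t+2}−z̄) = (-42.0000) + (-98.0000) + (30.0000) + (-154.0000) = -264.0000
Denominator Σ(z_t−z̄)² = 476.0000
r_2 = -264.0000 / 476.0000 = -0.555

-0.555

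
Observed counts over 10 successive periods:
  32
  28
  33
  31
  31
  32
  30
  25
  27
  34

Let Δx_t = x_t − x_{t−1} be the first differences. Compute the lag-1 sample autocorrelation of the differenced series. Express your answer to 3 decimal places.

First differences Δx: -4, 5, -2, 0, 1, -2, -5, 2, 7
Mean of differences = 0.2222
Numerator Σ(Δx_t−Δx̄)(Δx_{t+1}−Δx̄) = -17.8272
Denominator Σ(Δx_t−Δx̄)² = 127.5556
r_1(Δx) = -17.8272 / 127.5556 = -0.140

-0.140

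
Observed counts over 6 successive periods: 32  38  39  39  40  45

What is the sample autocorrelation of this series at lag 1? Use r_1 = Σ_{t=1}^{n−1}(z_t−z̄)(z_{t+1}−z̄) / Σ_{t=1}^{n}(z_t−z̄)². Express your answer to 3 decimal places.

Mean z̄ = (32 + 38 + 39 + 39 + 40 + 45)/6 = 38.8333
Deviations from mean: -6.8333, -0.8333, 0.1667, 0.1667, 1.1667, 6.1667
Σ(z_t−z̄)(z_{t+1}−z̄) = (5.6944) + (-0.1389) + (0.0278) + (0.1944) + (7.1944) = 12.9722
Denominator Σ(z_t−z̄)² = 86.8333
r_1 = 12.9722 / 86.8333 = 0.149

0.149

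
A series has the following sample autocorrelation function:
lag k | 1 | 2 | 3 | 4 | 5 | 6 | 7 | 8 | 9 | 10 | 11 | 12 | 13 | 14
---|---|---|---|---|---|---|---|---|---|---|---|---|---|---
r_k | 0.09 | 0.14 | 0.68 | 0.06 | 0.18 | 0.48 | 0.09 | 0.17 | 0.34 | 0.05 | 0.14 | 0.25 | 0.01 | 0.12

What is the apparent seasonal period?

3

The largest autocorrelation is r_3 = 0.68, with weaker echoes at lags 6 (0.48), 9 (0.34) and 12 (0.25); the remaining lags stay at or below 0.18.
The dominant spike at lag 3 indicates a seasonal period of 3.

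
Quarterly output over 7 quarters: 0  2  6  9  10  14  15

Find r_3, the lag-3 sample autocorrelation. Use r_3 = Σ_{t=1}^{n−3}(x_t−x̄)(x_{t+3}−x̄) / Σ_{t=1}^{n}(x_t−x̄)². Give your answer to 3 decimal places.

Mean x̄ = (0 + 2 + 6 + 9 + 10 + 14 + 15)/7 = 8.0000
Σ(x_t−x̄)(x_{t+3}−x̄) = (-8.0000) + (-12.0000) + (-12.0000) + (7.0000) = -25.0000
Denominator Σ(x_t−x̄)² = 194.0000
r_3 = -25.0000 / 194.0000 = -0.129

-0.129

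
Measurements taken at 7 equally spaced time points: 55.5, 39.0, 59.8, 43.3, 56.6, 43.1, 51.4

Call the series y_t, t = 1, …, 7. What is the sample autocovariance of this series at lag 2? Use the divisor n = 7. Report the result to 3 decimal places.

35.640

Mean ȳ = (55.5 + 39.0 + 59.8 + 43.3 + 56.6 + 43.1 + 51.4)/7 = 49.8143
Deviations: 5.6857, -10.8143, 9.9857, -6.5143, 6.7857, -6.7143, 1.5857
Σ_{t=1}^{5}(y_t−ȳ)(y_{t+2}−ȳ) = 249.4824
γ_2 = 249.4824 / 7 = 35.640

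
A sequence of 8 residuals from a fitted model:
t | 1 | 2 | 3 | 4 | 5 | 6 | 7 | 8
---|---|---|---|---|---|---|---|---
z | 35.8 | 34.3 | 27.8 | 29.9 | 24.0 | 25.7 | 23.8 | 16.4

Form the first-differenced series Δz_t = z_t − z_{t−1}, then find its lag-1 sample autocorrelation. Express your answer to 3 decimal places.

-0.573

First differences Δz: -1.5, -6.5, 2.1, -5.9, 1.7, -1.9, -7.4
Mean of differences = -2.7714
Numerator Σ(Δz_t−Δz̄)(Δz_{t+1}−Δz̄) = -52.2708
Denominator Σ(Δz_t−Δz̄)² = 91.2143
r_1(Δz) = -52.2708 / 91.2143 = -0.573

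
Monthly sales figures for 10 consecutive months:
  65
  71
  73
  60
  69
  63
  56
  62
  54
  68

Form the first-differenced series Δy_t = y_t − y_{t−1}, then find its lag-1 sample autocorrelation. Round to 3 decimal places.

First differences Δy: 6, 2, -13, 9, -6, -7, 6, -8, 14
Mean of differences = 0.3333
Numerator Σ(Δy_t−Δȳ)(Δy_{t+1}−Δȳ) = -339.4444
Denominator Σ(Δy_t−Δȳ)² = 670.0000
r_1(Δy) = -339.4444 / 670.0000 = -0.507

-0.507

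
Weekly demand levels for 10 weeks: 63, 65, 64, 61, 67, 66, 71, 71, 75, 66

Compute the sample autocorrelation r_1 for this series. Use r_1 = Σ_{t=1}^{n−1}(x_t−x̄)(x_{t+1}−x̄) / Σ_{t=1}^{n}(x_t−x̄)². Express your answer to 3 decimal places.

0.420

Mean x̄ = (63 + 65 + 64 + 61 + 67 + 66 + 71 + 71 + 75 + 66)/10 = 66.9000
Numerator Σ_{t=1}^{9}(x_t−x̄)(x_{t+1}−x̄) = 68.3900
Denominator Σ(x_t−x̄)² = 162.9000
r_1 = 68.3900 / 162.9000 = 0.420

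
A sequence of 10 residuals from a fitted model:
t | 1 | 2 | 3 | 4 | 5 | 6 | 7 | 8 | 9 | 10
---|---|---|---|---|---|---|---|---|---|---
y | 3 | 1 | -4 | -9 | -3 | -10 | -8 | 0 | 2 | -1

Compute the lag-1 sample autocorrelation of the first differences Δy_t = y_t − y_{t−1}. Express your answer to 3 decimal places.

First differences Δy: -2, -5, -5, 6, -7, 2, 8, 2, -3
Mean of differences = -0.4444
Numerator Σ(Δy_t−Δȳ)(Δy_{t+1}−Δȳ) = -24.7531
Denominator Σ(Δy_t−Δȳ)² = 218.2222
r_1(Δy) = -24.7531 / 218.2222 = -0.113

-0.113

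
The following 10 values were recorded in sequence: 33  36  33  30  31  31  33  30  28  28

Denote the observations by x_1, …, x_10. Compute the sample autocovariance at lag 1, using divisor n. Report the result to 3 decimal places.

2.671

Mean x̄ = (33 + 36 + 33 + 30 + 31 + 31 + 33 + 30 + 28 + 28)/10 = 31.3000
Σ_{t=1}^{9}(x_t−x̄)(x_{t+1}−x̄) = 26.7100
γ_1 = 26.7100 / 10 = 2.671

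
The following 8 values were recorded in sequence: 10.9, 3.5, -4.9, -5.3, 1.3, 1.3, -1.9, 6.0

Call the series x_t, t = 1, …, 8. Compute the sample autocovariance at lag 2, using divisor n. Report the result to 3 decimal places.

Mean x̄ = (10.9 + 3.5 − 4.9 − 5.3 + 1.3 + 1.3 − 1.9 + 6.0)/8 = 1.3625
Deviations: 9.5375, 2.1375, -6.2625, -6.6625, -0.0625, -0.0625, -3.2625, 4.6375
Σ_{t=1}^{6}(x_t−x̄)(x_{t+2}−x̄) = -73.2478
γ_2 = -73.2478 / 8 = -9.156

-9.156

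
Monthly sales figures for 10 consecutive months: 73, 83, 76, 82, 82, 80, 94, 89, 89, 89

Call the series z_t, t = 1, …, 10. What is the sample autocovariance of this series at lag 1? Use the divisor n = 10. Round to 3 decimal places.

10.781

Mean z̄ = (73 + 83 + 76 + 82 + 82 + 80 + 94 + 89 + 89 + 89)/10 = 83.7000
Σ_{t=1}^{9}(z_t−z̄)(z_{t+1}−z̄) = 107.8100
γ_1 = 107.8100 / 10 = 10.781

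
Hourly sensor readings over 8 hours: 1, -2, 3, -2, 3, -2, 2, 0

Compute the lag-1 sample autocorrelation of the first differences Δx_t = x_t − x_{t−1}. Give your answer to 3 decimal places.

-0.911

First differences Δx: -3, 5, -5, 5, -5, 4, -2
Mean of differences = -0.1429
Numerator Σ(Δx_t−Δx̄)(Δx_{t+1}−Δx̄) = -117.4490
Denominator Σ(Δx_t−Δx̄)² = 128.8571
r_1(Δx) = -117.4490 / 128.8571 = -0.911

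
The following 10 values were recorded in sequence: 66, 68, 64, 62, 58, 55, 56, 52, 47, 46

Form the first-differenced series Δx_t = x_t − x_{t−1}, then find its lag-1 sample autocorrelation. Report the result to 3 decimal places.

-0.286

First differences Δx: 2, -4, -2, -4, -3, 1, -4, -5, -1
Mean of differences = -2.2222
Numerator Σ(Δx_t−Δx̄)(Δx_{t+1}−Δx̄) = -13.6049
Denominator Σ(Δx_t−Δx̄)² = 47.5556
r_1(Δx) = -13.6049 / 47.5556 = -0.286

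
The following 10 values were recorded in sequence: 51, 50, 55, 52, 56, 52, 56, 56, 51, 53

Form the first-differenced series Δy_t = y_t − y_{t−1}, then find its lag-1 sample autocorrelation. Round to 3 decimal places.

First differences Δy: -1, 5, -3, 4, -4, 4, 0, -5, 2
Mean of differences = 0.2222
Numerator Σ(Δy_t−Δȳ)(Δy_{t+1}−Δȳ) = -74.2716
Denominator Σ(Δy_t−Δȳ)² = 111.5556
r_1(Δy) = -74.2716 / 111.5556 = -0.666

-0.666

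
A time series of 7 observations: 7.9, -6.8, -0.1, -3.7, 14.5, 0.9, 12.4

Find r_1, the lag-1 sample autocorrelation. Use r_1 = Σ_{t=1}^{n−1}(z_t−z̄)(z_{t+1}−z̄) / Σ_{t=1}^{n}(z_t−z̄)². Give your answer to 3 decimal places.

Mean z̄ = (7.9 − 6.8 − 0.1 − 3.7 + 14.5 + 0.9 + 12.4)/7 = 3.5857
Deviations from mean: 4.3143, -10.3857, -3.6857, -7.2857, 10.9143, -2.6857, 8.8143
Σ(z_t−z̄)(z_{t+1}−z̄) = (-44.8069) + (38.2788) + (26.8531) + (-79.5184) + (-29.3127) + (-23.6727) = -112.1788
Denominator Σ(z_t−z̄)² = 397.1686
r_1 = -112.1788 / 397.1686 = -0.282

-0.282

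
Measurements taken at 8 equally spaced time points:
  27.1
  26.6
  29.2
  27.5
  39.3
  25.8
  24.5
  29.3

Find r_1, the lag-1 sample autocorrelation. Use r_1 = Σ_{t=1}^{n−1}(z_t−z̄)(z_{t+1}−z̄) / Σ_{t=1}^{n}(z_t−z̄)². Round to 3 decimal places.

Mean z̄ = (27.1 + 26.6 + 29.2 + 27.5 + 39.3 + 25.8 + 24.5 + 29.3)/8 = 28.6625
Deviations from mean: -1.5625, -2.0625, 0.5375, -1.1625, 10.6375, -2.8625, -4.1625, 0.6375
Σ(z_t−z̄)(z_{t+1}−z̄) = (3.2227) + (-1.1086) + (-0.6248) + (-12.3661) + (-30.4498) + (11.9152) + (-2.6536) = -32.0652
Denominator Σ(z_t−z̄)² = 147.4188
r_1 = -32.0652 / 147.4188 = -0.218

-0.218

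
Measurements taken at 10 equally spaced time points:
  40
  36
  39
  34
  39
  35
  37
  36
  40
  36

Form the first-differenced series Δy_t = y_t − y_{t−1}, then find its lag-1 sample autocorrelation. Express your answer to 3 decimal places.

-0.796

First differences Δy: -4, 3, -5, 5, -4, 2, -1, 4, -4
Mean of differences = -0.4444
Numerator Σ(Δy_t−Δȳ)(Δy_{t+1}−Δȳ) = -100.4198
Denominator Σ(Δy_t−Δȳ)² = 126.2222
r_1(Δy) = -100.4198 / 126.2222 = -0.796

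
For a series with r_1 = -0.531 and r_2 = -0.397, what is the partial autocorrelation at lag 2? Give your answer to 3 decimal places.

-0.946

φ_{22} = (r_2 − r_1²) / (1 − r_1²)
r_1² = (-0.531)² = 0.281961
Numerator = -0.397 − 0.2820 = -0.6790; denominator = 1 − 0.2820 = 0.7180
φ_{22} = -0.6790 / 0.7180 = -0.946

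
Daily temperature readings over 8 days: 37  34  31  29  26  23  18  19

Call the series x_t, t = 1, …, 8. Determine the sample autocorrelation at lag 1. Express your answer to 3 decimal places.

0.653

Mean x̄ = (37 + 34 + 31 + 29 + 26 + 23 + 18 + 19)/8 = 27.1250
Numerator Σ_{t=1}^{7}(x_t−x̄)(x_{t+1}−x̄) = 216.1094
Denominator Σ(x_t−x̄)² = 330.8750
r_1 = 216.1094 / 330.8750 = 0.653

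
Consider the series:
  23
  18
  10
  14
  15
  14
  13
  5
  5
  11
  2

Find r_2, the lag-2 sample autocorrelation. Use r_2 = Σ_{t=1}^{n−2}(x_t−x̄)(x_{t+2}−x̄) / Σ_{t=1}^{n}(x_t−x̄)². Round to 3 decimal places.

Mean x̄ = (23 + 18 + 10 + 14 + 15 + 14 + 13 + 5 + 5 + 11 + 2)/11 = 11.8182
Numerator Σ_{t=1}^{9}(x_t−x̄)(x_{t+2}−x̄) = 45.4793
Denominator Σ(x_t−x̄)² = 377.6364
r_2 = 45.4793 / 377.6364 = 0.120

0.120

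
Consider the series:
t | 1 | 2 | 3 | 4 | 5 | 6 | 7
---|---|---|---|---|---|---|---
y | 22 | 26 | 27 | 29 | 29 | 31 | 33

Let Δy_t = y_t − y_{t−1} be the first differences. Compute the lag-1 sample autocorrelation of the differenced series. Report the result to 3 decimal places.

First differences Δy: 4, 1, 2, 0, 2, 2
Mean of differences = 1.8333
Numerator Σ(Δy_t−Δȳ)(Δy_{t+1}−Δȳ) = -2.5278
Denominator Σ(Δy_t−Δȳ)² = 8.8333
r_1(Δy) = -2.5278 / 8.8333 = -0.286

-0.286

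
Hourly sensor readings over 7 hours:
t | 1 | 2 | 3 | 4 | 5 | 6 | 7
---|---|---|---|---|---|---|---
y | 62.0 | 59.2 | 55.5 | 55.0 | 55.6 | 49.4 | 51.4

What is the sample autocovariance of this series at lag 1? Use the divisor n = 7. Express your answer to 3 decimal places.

Mean ȳ = (62.0 + 59.2 + 55.5 + 55.0 + 55.6 + 49.4 + 51.4)/7 = 55.4429
Σ_{t=1}^{6}(y_t−ȳ)(y_{t+1}−ȳ) = 48.2367
γ_1 = 48.2367 / 7 = 6.891

6.891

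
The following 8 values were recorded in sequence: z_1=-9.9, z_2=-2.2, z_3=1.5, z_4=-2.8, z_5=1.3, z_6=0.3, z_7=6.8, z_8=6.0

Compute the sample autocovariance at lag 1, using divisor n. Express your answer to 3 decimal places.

Mean z̄ = (-9.9 − 2.2 + 1.5 − 2.8 + 1.3 + 0.3 + 6.8 + 6.0)/8 = 0.1250
Σ_{t=1}^{7}(z_t−z̄)(z_{t+1}−z̄) = 53.2419
γ_1 = 53.2419 / 8 = 6.655

6.655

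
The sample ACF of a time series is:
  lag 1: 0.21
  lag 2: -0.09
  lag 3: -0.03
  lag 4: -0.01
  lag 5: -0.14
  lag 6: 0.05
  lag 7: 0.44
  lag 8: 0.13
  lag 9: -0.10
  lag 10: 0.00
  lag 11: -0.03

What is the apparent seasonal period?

7

The largest autocorrelation is r_7 = 0.44; the remaining lags stay at or below 0.21.
The dominant spike at lag 7 indicates a seasonal period of 7.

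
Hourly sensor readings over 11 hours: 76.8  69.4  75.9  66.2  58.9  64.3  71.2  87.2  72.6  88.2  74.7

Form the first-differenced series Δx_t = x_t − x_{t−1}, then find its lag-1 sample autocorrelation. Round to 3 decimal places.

-0.494

First differences Δx: -7.4, 6.5, -9.7, -7.3, 5.4, 6.9, 16.0, -14.6, 15.6, -13.5
Mean of differences = -0.2100
Numerator Σ(Δx_t−Δx̄)(Δx_{t+1}−Δx̄) = -600.1561
Denominator Σ(Δx_t−Δx̄)² = 1215.4890
r_1(Δx) = -600.1561 / 1215.4890 = -0.494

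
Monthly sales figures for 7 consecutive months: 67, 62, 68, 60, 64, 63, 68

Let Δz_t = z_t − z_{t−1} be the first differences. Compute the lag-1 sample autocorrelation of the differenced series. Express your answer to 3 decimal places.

First differences Δz: -5, 6, -8, 4, -1, 5
Mean of differences = 0.1667
Numerator Σ(Δz_t−Δz̄)(Δz_{t+1}−Δz̄) = -119.1944
Denominator Σ(Δz_t−Δz̄)² = 166.8333
r_1(Δz) = -119.1944 / 166.8333 = -0.714

-0.714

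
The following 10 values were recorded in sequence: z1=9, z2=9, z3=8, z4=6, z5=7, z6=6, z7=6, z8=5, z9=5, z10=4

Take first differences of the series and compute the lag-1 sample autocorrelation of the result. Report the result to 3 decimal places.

First differences Δz: 0, -1, -2, 1, -1, 0, -1, 0, -1
Mean of differences = -0.5556
Numerator Σ(Δz_t−Δz̄)(Δz_{t+1}−Δz̄) = -3.5309
Denominator Σ(Δz_t−Δz̄)² = 6.2222
r_1(Δz) = -3.5309 / 6.2222 = -0.567

-0.567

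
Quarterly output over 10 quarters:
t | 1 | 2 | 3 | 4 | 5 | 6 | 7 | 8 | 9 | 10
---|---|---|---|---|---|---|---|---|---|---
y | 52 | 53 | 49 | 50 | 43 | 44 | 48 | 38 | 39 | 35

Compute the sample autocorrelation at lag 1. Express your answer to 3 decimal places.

Mean ȳ = (52 + 53 + 49 + 50 + 43 + 44 + 48 + 38 + 39 + 35)/10 = 45.1000
Numerator Σ_{t=1}^{9}(y_t−ȳ)(y_{t+1}−ȳ) = 177.5900
Denominator Σ(y_t−ȳ)² = 352.9000
r_1 = 177.5900 / 352.9000 = 0.503

0.503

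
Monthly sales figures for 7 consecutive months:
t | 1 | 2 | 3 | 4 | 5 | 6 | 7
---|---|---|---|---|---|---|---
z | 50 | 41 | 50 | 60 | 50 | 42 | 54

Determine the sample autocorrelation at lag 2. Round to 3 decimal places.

Mean z̄ = (50 + 41 + 50 + 60 + 50 + 42 + 54)/7 = 49.5714
Σ(z_t−z̄)(z_{t+2}−z̄) = (0.1837) + (-89.3878) + (0.1837) + (-78.9592) + (1.8980) = -166.0816
Denominator Σ(z_t−z̄)² = 259.7143
r_2 = -166.0816 / 259.7143 = -0.639

-0.639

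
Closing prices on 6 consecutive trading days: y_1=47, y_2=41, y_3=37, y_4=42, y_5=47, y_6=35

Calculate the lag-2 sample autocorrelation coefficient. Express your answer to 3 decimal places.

-0.429

Mean ȳ = (47 + 41 + 37 + 42 + 47 + 35)/6 = 41.5000
Σ(y_t−ȳ)(y_{t+2}−ȳ) = (-24.7500) + (-0.2500) + (-24.7500) + (-3.2500) = -53.0000
Denominator Σ(y_t−ȳ)² = 123.5000
r_2 = -53.0000 / 123.5000 = -0.429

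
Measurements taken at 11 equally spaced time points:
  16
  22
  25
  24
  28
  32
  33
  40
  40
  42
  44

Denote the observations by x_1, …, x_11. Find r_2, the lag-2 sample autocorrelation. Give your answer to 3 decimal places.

0.466

Mean x̄ = (16 + 22 + 25 + 24 + 28 + 32 + 33 + 40 + 40 + 42 + 44)/11 = 31.4545
Numerator Σ_{t=1}^{9}(x_t−x̄)(x_{t+2}−x̄) = 398.3140
Denominator Σ(x_t−x̄)² = 854.7273
r_2 = 398.3140 / 854.7273 = 0.466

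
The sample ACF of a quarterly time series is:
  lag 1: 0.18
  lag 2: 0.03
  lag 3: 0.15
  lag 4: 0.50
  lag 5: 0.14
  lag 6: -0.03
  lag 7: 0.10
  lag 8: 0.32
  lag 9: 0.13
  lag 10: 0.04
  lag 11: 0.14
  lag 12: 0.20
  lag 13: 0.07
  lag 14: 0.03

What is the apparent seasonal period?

4

The largest autocorrelation is r_4 = 0.50, with weaker echoes at lags 8 (0.32) and 12 (0.20); the remaining lags stay at or below 0.18.
The dominant spike at lag 4 indicates a seasonal period of 4.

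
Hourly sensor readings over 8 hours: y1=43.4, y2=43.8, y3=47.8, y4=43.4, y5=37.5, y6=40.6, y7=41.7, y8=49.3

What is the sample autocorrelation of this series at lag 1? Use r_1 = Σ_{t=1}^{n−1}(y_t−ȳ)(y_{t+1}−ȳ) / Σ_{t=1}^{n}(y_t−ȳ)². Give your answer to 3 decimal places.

0.132

Mean ȳ = (43.4 + 43.8 + 47.8 + 43.4 + 37.5 + 40.6 + 41.7 + 49.3)/8 = 43.4375
Deviations from mean: -0.0375, 0.3625, 4.3625, -0.0375, -5.9375, -2.8375, -1.7375, 5.8625
Numerator Σ_{t=1}^{7}(y_t−ȳ)(y_{t+1}−ȳ) = 13.2186
Denominator Σ(y_t−ȳ)² = 99.8588
r_1 = 13.2186 / 99.8588 = 0.132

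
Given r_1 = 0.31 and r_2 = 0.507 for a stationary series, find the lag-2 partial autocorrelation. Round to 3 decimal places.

φ_{22} = (r_2 − r_1²) / (1 − r_1²)
r_1² = (0.31)² = 0.0961
Numerator = 0.507 − 0.0961 = 0.4109; denominator = 1 − 0.0961 = 0.9039
φ_{22} = 0.4109 / 0.9039 = 0.455

0.455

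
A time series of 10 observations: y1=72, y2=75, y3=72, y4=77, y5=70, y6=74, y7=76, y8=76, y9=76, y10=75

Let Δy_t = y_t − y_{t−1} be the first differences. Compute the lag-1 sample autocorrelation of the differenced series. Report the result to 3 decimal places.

-0.709

First differences Δy: 3, -3, 5, -7, 4, 2, 0, 0, -1
Mean of differences = 0.3333
Numerator Σ(Δy_t−Δȳ)(Δy_{t+1}−Δȳ) = -79.4444
Denominator Σ(Δy_t−Δȳ)² = 112.0000
r_1(Δy) = -79.4444 / 112.0000 = -0.709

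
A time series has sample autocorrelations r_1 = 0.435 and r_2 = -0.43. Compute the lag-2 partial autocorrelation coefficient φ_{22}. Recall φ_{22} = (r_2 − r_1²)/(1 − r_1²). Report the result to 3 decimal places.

φ_{22} = (r_2 − r_1²) / (1 − r_1²)
r_1² = (0.435)² = 0.189225
Numerator = -0.43 − 0.1892 = -0.6192; denominator = 1 − 0.1892 = 0.8108
φ_{22} = -0.6192 / 0.8108 = -0.764

-0.764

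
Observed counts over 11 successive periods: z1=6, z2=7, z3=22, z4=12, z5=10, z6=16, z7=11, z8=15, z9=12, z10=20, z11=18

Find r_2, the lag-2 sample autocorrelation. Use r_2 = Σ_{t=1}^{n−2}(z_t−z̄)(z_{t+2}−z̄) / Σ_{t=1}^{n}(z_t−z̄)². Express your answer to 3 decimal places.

-0.258

Mean z̄ = (6 + 7 + 22 + 12 + 10 + 16 + 11 + 15 + 12 + 20 + 18)/11 = 13.5455
Numerator Σ_{t=1}^{9}(z_t−z̄)(z_{t+2}−z̄) = -68.4132
Denominator Σ(z_t−z̄)² = 264.7273
r_2 = -68.4132 / 264.7273 = -0.258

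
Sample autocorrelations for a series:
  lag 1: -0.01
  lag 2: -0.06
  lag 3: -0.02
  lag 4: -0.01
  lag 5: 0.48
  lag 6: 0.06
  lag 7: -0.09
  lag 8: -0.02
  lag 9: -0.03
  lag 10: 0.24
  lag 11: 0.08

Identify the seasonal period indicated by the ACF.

5

The largest autocorrelation is r_5 = 0.48, with a weaker echo at lag 10 (0.24); the remaining lags stay at or below 0.08.
The dominant spike at lag 5 indicates a seasonal period of 5.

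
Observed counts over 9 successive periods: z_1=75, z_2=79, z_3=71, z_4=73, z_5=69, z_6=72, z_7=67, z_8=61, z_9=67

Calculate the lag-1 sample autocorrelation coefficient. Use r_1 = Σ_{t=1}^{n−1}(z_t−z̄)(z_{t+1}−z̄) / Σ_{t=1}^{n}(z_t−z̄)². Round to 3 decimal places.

Mean z̄ = (75 + 79 + 71 + 73 + 69 + 72 + 67 + 61 + 67)/9 = 70.4444
Numerator Σ_{t=1}^{8}(z_t−z̄)(z_{t+1}−z̄) = 98.9136
Denominator Σ(z_t−z̄)² = 218.2222
r_1 = 98.9136 / 218.2222 = 0.453

0.453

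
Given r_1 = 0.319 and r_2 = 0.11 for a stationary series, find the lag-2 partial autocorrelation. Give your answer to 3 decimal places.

0.009

φ_{22} = (r_2 − r_1²) / (1 − r_1²)
r_1² = (0.319)² = 0.101761
Numerator = 0.11 − 0.1018 = 0.0082; denominator = 1 − 0.1018 = 0.8982
φ_{22} = 0.0082 / 0.8982 = 0.009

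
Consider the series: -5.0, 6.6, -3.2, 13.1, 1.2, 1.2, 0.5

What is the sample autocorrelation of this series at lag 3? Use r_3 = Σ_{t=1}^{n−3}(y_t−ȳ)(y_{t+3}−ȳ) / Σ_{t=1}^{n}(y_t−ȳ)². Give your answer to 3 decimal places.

-0.422

Mean ȳ = (-5.0 + 6.6 − 3.2 + 13.1 + 1.2 + 1.2 + 0.5)/7 = 2.0571
Σ(y_t−ȳ)(y_{t+3}−ȳ) = (-77.9310) + (-3.8939) + (4.5061) + (-17.1953) = -94.5141
Denominator Σ(y_t−ȳ)² = 223.9171
r_3 = -94.5141 / 223.9171 = -0.422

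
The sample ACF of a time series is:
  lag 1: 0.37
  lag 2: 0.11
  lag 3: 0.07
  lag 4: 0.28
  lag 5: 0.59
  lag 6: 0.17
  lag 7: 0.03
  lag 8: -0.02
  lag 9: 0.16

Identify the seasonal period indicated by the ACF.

The largest autocorrelation is r_5 = 0.59; the remaining lags stay at or below 0.37. The elevated value at lag 1 (0.37), dropping to 0.11 at lag 2, reflects decaying short-term dependence rather than seasonality.
The dominant spike at lag 5 indicates a seasonal period of 5.

5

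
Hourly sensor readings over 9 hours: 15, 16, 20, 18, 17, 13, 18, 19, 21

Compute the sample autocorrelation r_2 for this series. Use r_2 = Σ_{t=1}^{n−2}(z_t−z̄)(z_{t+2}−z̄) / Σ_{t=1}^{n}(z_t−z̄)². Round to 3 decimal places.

Mean z̄ = (15 + 16 + 20 + 18 + 17 + 13 + 18 + 19 + 21)/9 = 17.4444
Numerator Σ_{t=1}^{7}(z_t−z̄)(z_{t+2}−z̄) = -15.8395
Denominator Σ(z_t−z̄)² = 50.2222
r_2 = -15.8395 / 50.2222 = -0.315

-0.315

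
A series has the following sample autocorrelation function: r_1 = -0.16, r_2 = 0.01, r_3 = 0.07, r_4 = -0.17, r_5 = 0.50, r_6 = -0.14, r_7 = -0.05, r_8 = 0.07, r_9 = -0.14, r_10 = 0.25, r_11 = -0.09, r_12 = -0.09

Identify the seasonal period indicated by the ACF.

5

The largest autocorrelation is r_5 = 0.50, with a weaker echo at lag 10 (0.25); the remaining lags stay at or below 0.07.
The dominant spike at lag 5 indicates a seasonal period of 5.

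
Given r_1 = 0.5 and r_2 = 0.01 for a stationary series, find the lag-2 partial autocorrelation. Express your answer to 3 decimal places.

-0.320

φ_{22} = (r_2 − r_1²) / (1 − r_1²)
r_1² = (0.5)² = 0.25
Numerator = 0.01 − 0.2500 = -0.2400; denominator = 1 − 0.2500 = 0.7500
φ_{22} = -0.2400 / 0.7500 = -0.320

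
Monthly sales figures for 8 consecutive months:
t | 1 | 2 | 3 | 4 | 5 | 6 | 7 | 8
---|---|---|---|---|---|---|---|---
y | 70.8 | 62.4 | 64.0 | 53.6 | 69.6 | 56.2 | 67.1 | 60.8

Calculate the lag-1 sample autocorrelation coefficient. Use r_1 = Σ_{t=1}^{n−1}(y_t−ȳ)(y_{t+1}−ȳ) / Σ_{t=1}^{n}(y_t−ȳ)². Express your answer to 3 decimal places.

-0.604

Mean ȳ = (70.8 + 62.4 + 64.0 + 53.6 + 69.6 + 56.2 + 67.1 + 60.8)/8 = 63.0625
Deviations from mean: 7.7375, -0.6625, 0.9375, -9.4625, 6.5375, -6.8625, 4.0375, -2.2625
Σ(y_t−ȳ)(y_{t+1}−ȳ) = (-5.1261) + (-0.6211) + (-8.8711) + (-61.8611) + (-44.8636) + (-27.7073) + (-9.1348) = -158.1852
Denominator Σ(y_t−ȳ)² = 261.9788
r_1 = -158.1852 / 261.9788 = -0.604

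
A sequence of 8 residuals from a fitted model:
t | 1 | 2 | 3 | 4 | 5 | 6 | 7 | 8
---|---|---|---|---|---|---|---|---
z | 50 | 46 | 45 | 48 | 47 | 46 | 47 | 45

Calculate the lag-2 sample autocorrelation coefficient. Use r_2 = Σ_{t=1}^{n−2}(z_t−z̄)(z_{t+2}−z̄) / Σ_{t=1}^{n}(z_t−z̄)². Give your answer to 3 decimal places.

-0.340

Mean z̄ = (50 + 46 + 45 + 48 + 47 + 46 + 47 + 45)/8 = 46.7500
Deviations from mean: 3.2500, -0.7500, -1.7500, 1.2500, 0.2500, -0.7500, 0.2500, -1.7500
Σ(z_t−z̄)(z_{t+2}−z̄) = (-5.6875) + (-0.9375) + (-0.4375) + (-0.9375) + (0.0625) + (1.3125) = -6.6250
Denominator Σ(z_t−z̄)² = 19.5000
r_2 = -6.6250 / 19.5000 = -0.340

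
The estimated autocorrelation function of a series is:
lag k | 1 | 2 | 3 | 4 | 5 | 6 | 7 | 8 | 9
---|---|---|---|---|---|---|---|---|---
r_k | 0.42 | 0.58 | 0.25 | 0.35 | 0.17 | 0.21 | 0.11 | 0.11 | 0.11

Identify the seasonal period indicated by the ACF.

The largest autocorrelation is r_2 = 0.58; the remaining lags stay at or below 0.42.
The dominant spike at lag 2 indicates a seasonal period of 2.

2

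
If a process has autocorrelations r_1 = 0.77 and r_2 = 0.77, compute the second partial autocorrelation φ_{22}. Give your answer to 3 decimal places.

φ_{22} = (r_2 − r_1²) / (1 − r_1²)
r_1² = (0.77)² = 0.5929
Numerator = 0.77 − 0.5929 = 0.1771; denominator = 1 − 0.5929 = 0.4071
φ_{22} = 0.1771 / 0.4071 = 0.435

0.435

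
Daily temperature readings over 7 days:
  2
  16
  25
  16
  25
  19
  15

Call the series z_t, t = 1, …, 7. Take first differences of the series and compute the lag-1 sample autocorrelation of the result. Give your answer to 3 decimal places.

First differences Δz: 14, 9, -9, 9, -6, -4
Mean of differences = 2.1667
Numerator Σ(Δz_t−Δz̄)(Δz_{t+1}−Δz̄) = -77.1944
Denominator Σ(Δz_t−Δz̄)² = 462.8333
r_1(Δz) = -77.1944 / 462.8333 = -0.167

-0.167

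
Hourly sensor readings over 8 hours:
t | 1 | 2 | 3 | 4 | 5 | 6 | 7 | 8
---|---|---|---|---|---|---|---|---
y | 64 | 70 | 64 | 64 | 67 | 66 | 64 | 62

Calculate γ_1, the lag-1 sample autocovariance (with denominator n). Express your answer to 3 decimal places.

-0.955

Mean ȳ = (64 + 70 + 64 + 64 + 67 + 66 + 64 + 62)/8 = 65.1250
Σ_{t=1}^{7}(y_t−ȳ)(y_{t+1}−ȳ) = -7.6406
γ_1 = -7.6406 / 8 = -0.955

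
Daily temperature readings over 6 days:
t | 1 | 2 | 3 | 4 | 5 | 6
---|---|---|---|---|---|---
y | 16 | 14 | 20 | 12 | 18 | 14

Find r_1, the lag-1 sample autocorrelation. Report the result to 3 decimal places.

-0.833

Mean ȳ = (16 + 14 + 20 + 12 + 18 + 14)/6 = 15.6667
Deviations from mean: 0.3333, -1.6667, 4.3333, -3.6667, 2.3333, -1.6667
Σ(y_t−ȳ)(y_{t+1}−ȳ) = (-0.5556) + (-7.2222) + (-15.8889) + (-8.5556) + (-3.8889) = -36.1111
Denominator Σ(y_t−ȳ)² = 43.3333
r_1 = -36.1111 / 43.3333 = -0.833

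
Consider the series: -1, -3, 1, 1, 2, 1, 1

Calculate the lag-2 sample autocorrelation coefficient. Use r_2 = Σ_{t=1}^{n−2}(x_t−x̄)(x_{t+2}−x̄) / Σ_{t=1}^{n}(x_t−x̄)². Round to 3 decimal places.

Mean x̄ = (-1 − 3 + 1 + 1 + 2 + 1 + 1)/7 = 0.2857
Deviations from mean: -1.2857, -3.2857, 0.7143, 0.7143, 1.7143, 0.7143, 0.7143
Numerator Σ_{t=1}^{5}(x_t−x̄)(x_{t+2}−x̄) = -0.3061
Denominator Σ(x_t−x̄)² = 17.4286
r_2 = -0.3061 / 17.4286 = -0.018

-0.018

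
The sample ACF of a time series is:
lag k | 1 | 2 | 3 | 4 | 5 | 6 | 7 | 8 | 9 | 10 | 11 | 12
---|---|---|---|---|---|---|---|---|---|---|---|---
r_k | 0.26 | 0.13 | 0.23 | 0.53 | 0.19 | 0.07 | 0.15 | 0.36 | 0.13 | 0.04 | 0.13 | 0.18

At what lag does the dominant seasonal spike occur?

4

The largest autocorrelation is r_4 = 0.53, with a weaker echo at lag 8 (0.36); the remaining lags stay at or below 0.26. The elevated value at lag 1 (0.26), dropping to 0.13 at lag 2, reflects decaying short-term dependence rather than seasonality.
The dominant spike at lag 4 indicates a seasonal period of 4.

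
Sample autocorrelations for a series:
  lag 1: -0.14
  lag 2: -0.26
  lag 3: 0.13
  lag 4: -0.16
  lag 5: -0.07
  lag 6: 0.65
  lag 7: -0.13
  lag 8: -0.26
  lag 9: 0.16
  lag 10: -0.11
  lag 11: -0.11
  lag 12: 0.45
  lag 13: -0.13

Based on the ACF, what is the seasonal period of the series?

The largest autocorrelation is r_6 = 0.65, with a weaker echo at lag 12 (0.45); the remaining lags stay at or below 0.16.
The dominant spike at lag 6 indicates a seasonal period of 6.

6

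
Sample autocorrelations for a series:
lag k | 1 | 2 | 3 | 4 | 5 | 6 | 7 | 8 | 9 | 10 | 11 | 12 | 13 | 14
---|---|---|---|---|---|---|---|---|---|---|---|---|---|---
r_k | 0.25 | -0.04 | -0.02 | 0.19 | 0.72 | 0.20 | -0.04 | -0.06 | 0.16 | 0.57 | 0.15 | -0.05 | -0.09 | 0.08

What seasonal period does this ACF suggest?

The largest autocorrelation is r_5 = 0.72, with a weaker echo at lag 10 (0.57); the remaining lags stay at or below 0.25.
The dominant spike at lag 5 indicates a seasonal period of 5.

5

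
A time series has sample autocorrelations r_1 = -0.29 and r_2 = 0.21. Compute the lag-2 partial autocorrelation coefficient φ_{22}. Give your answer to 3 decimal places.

0.137

φ_{22} = (r_2 − r_1²) / (1 − r_1²)
r_1² = (-0.29)² = 0.0841
Numerator = 0.21 − 0.0841 = 0.1259; denominator = 1 − 0.0841 = 0.9159
φ_{22} = 0.1259 / 0.9159 = 0.137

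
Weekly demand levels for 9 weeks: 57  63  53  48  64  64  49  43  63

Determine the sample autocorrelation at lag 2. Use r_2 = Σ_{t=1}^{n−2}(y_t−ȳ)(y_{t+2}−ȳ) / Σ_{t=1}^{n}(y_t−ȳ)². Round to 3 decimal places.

Mean ȳ = (57 + 63 + 53 + 48 + 64 + 64 + 49 + 43 + 63)/9 = 56.0000
Numerator Σ_{t=1}^{7}(y_t−ȳ)(y_{t+2}−ȳ) = -356.0000
Denominator Σ(y_t−ȳ)² = 518.0000
r_2 = -356.0000 / 518.0000 = -0.687

-0.687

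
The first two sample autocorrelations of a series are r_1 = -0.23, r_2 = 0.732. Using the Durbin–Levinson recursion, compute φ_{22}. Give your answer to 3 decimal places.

0.717

φ_{22} = (r_2 − r_1²) / (1 − r_1²)
r_1² = (-0.23)² = 0.0529
Numerator = 0.732 − 0.0529 = 0.6791; denominator = 1 − 0.0529 = 0.9471
φ_{22} = 0.6791 / 0.9471 = 0.717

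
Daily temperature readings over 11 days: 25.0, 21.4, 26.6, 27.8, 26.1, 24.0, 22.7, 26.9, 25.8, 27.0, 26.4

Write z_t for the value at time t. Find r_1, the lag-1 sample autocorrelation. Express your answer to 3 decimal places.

Mean z̄ = (25.0 + 21.4 + 26.6 + 27.8 + 26.1 + 24.0 + 22.7 + 26.9 + 25.8 + 27.0 + 26.4)/11 = 25.4273
Numerator Σ_{t=1}^{10}(z_t−z̄)(z_{t+1}−z̄) = 2.9574
Denominator Σ(z_t−z̄)² = 39.0618
r_1 = 2.9574 / 39.0618 = 0.076

0.076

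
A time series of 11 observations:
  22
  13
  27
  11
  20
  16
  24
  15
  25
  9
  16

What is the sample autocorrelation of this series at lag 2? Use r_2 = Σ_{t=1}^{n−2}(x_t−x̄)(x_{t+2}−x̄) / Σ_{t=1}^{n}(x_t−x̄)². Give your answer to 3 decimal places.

0.492

Mean x̄ = (22 + 13 + 27 + 11 + 20 + 16 + 24 + 15 + 25 + 9 + 16)/11 = 18.0000
Numerator Σ_{t=1}^{9}(x_t−x̄)(x_{t+2}−x̄) = 176.0000
Denominator Σ(x_t−x̄)² = 358.0000
r_2 = 176.0000 / 358.0000 = 0.492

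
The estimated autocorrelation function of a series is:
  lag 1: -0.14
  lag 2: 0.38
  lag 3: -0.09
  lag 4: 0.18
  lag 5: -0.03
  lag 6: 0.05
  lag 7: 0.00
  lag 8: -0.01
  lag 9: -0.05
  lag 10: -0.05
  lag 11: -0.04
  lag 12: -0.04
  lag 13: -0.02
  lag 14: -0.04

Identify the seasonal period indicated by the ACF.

The largest autocorrelation is r_2 = 0.38, with a weaker echo at lag 4 (0.18); the remaining lags stay at or below 0.05.
The dominant spike at lag 2 indicates a seasonal period of 2.

2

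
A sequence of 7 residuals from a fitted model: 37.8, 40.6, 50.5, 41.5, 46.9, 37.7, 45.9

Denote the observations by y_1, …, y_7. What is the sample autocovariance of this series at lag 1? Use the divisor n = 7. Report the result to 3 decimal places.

-8.376

Mean ȳ = (37.8 + 40.6 + 50.5 + 41.5 + 46.9 + 37.7 + 45.9)/7 = 42.9857
Σ_{t=1}^{6}(y_t−ȳ)(y_{t+1}−ȳ) = -58.6288
γ_1 = -58.6288 / 7 = -8.376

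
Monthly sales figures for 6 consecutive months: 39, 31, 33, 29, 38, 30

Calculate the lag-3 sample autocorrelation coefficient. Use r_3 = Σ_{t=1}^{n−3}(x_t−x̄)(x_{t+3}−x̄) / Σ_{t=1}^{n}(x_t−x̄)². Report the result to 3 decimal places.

-0.384

Mean x̄ = (39 + 31 + 33 + 29 + 38 + 30)/6 = 33.3333
Deviations from mean: 5.6667, -2.3333, -0.3333, -4.3333, 4.6667, -3.3333
Σ(x_t−x̄)(x_{t+3}−x̄) = (-24.5556) + (-10.8889) + (1.1111) = -34.3333
Denominator Σ(x_t−x̄)² = 89.3333
r_3 = -34.3333 / 89.3333 = -0.384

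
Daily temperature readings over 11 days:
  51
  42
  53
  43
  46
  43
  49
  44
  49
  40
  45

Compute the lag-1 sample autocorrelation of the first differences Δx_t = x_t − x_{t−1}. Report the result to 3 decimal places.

-0.811

First differences Δx: -9, 11, -10, 3, -3, 6, -5, 5, -9, 5
Mean of differences = -0.6000
Numerator Σ(Δx_t−Δx̄)(Δx_{t+1}−Δx̄) = -412.5600
Denominator Σ(Δx_t−Δx̄)² = 508.4000
r_1(Δx) = -412.5600 / 508.4000 = -0.811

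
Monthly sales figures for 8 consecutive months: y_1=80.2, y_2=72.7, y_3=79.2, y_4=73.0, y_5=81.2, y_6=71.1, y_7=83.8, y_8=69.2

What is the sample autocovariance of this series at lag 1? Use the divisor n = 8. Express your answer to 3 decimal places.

Mean ȳ = (80.2 + 72.7 + 79.2 + 73.0 + 81.2 + 71.1 + 83.8 + 69.2)/8 = 76.3000
Σ_{t=1}^{7}(y_t−ȳ)(y_{t+1}−ȳ) = -167.9500
γ_1 = -167.9500 / 8 = -20.994

-20.994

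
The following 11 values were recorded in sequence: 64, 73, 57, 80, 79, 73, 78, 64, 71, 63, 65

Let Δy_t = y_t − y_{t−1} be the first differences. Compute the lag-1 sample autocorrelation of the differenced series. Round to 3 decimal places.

First differences Δy: 9, -16, 23, -1, -6, 5, -14, 7, -8, 2
Mean of differences = 0.1000
Numerator Σ(Δy_t−Δȳ)(Δy_{t+1}−Δȳ) = -798.0100
Denominator Σ(Δy_t−Δȳ)² = 1240.9000
r_1(Δy) = -798.0100 / 1240.9000 = -0.643

-0.643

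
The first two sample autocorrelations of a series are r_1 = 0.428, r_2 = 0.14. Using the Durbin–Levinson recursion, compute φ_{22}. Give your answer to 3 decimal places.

-0.053

φ_{22} = (r_2 − r_1²) / (1 − r_1²)
r_1² = (0.428)² = 0.183184
Numerator = 0.14 − 0.1832 = -0.0432; denominator = 1 − 0.1832 = 0.8168
φ_{22} = -0.0432 / 0.8168 = -0.053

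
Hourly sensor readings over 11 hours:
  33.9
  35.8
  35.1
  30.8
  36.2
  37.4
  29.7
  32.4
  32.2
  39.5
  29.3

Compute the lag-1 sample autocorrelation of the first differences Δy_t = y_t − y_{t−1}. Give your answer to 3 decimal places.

First differences Δy: 1.9, -0.7, -4.3, 5.4, 1.2, -7.7, 2.7, -0.2, 7.3, -10.2
Mean of differences = -0.4600
Numerator Σ(Δy_t−Δȳ)(Δy_{t+1}−Δȳ) = -120.0596
Denominator Σ(Δy_t−Δȳ)² = 275.0240
r_1(Δy) = -120.0596 / 275.0240 = -0.437

-0.437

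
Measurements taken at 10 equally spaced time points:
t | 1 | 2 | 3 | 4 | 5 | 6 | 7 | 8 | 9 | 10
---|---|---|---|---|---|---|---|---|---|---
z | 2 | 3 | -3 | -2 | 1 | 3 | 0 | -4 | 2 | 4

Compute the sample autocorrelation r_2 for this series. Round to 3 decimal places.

Mean z̄ = (2 + 3 − 3 − 2 + 1 + 3 + 0 − 4 + 2 + 4)/10 = 0.6000
Numerator Σ_{t=1}^{8}(z_t−z̄)(z_{t+2}−z̄) = -46.7200
Denominator Σ(z_t−z̄)² = 68.4000
r_2 = -46.7200 / 68.4000 = -0.683

-0.683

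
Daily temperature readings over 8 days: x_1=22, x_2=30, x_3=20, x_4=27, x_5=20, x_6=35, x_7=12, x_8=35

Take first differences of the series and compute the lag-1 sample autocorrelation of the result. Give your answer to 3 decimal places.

-0.755

First differences Δx: 8, -10, 7, -7, 15, -23, 23
Mean of differences = 1.8571
Numerator Σ(Δx_t−Δx̄)(Δx_{t+1}−Δx̄) = -1148.0204
Denominator Σ(Δx_t−Δx̄)² = 1520.8571
r_1(Δx) = -1148.0204 / 1520.8571 = -0.755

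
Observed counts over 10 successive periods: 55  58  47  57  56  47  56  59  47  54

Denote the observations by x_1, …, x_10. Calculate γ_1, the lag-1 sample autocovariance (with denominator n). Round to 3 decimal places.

Mean x̄ = (55 + 58 + 47 + 57 + 56 + 47 + 56 + 59 + 47 + 54)/10 = 53.6000
Σ_{t=1}^{9}(x_t−x̄)(x_{t+1}−x̄) = -94.1600
γ_1 = -94.1600 / 10 = -9.416

-9.416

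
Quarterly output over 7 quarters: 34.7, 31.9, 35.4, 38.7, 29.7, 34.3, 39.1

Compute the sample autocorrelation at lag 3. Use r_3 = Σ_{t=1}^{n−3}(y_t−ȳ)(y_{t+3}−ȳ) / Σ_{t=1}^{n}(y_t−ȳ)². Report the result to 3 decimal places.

Mean ȳ = (34.7 + 31.9 + 35.4 + 38.7 + 29.7 + 34.3 + 39.1)/7 = 34.8286
Deviations from mean: -0.1286, -2.9286, 0.5714, 3.8714, -5.1286, -0.5286, 4.2714
Σ(y_t−ȳ)(y_{t+3}−ȳ) = (-0.4978) + (15.0194) + (-0.3020) + (16.5365) = 30.7561
Denominator Σ(y_t−ȳ)² = 68.7343
r_3 = 30.7561 / 68.7343 = 0.447

0.447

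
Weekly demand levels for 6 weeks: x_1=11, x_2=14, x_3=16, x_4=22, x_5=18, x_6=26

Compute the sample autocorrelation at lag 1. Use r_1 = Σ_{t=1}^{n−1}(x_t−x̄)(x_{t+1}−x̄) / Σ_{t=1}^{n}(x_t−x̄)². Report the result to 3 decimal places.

Mean x̄ = (11 + 14 + 16 + 22 + 18 + 26)/6 = 17.8333
Deviations from mean: -6.8333, -3.8333, -1.8333, 4.1667, 0.1667, 8.1667
Numerator Σ_{t=1}^{5}(x_t−x̄)(x_{t+1}−x̄) = 27.6389
Denominator Σ(x_t−x̄)² = 148.8333
r_1 = 27.6389 / 148.8333 = 0.186

0.186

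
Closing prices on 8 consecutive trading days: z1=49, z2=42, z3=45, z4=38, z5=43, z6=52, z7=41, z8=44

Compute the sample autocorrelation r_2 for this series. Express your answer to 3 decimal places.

Mean z̄ = (49 + 42 + 45 + 38 + 43 + 52 + 41 + 44)/8 = 44.2500
Σ(z_t−z̄)(z_{t+2}−z̄) = (3.5625) + (14.0625) + (-0.9375) + (-48.4375) + (4.0625) + (-1.9375) = -29.6250
Denominator Σ(z_t−z̄)² = 139.5000
r_2 = -29.6250 / 139.5000 = -0.212

-0.212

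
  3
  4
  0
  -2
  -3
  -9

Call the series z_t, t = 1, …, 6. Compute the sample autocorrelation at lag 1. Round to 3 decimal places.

Mean z̄ = (3 + 4 + 0 − 2 − 3 − 9)/6 = -1.1667
Numerator Σ_{t=1}^{5}(z_t−z̄)(z_{t+1}−z̄) = 42.4722
Denominator Σ(z_t−z̄)² = 110.8333
r_1 = 42.4722 / 110.8333 = 0.383

0.383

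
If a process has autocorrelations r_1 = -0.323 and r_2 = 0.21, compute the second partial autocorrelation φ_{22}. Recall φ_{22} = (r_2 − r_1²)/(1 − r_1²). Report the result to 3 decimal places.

0.118

φ_{22} = (r_2 − r_1²) / (1 − r_1²)
r_1² = (-0.323)² = 0.104329
Numerator = 0.21 − 0.1043 = 0.1057; denominator = 1 − 0.1043 = 0.8957
φ_{22} = 0.1057 / 0.8957 = 0.118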